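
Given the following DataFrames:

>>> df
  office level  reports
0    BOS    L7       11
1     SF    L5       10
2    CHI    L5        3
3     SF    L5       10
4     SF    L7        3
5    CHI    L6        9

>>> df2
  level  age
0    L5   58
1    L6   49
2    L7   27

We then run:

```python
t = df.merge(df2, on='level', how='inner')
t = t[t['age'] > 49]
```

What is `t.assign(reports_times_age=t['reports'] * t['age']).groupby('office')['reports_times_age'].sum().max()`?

1160

merge on 'level' (how='inner') → 6 rows:
  office level  reports  age
0    BOS    L7       11   27
1     SF    L5       10   58
2    CHI    L5        3   58
3     SF    L5       10   58
4     SF    L7        3   27
5    CHI    L6        9   49
filter rows where age > 49:
  office level  reports  age
1     SF    L5       10   58
2    CHI    L5        3   58
3     SF    L5       10   58
add column reports_times_age = t['reports'] * t['age']:
  office level  reports  age  reports_times_age
1     SF    L5       10   58                580
2    CHI    L5        3   58                174
3     SF    L5       10   58                580
group by office, sum of reports_times_age:
office
CHI     174
SF     1160
Name: reports_times_age, dtype: int64
Hence 1160.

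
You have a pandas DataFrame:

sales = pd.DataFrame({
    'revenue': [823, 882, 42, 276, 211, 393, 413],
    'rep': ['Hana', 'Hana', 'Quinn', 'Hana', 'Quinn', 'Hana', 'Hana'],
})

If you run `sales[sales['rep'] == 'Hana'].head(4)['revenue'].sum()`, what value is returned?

filter rows where rep == 'Hana':
   revenue   rep
0      823  Hana
1      882  Hana
3      276  Hana
5      393  Hana
6      413  Hana
take first 4 rows:
   revenue   rep
0      823  Hana
1      882  Hana
3      276  Hana
5      393  Hana
sum of column 'revenue' → 2374

2374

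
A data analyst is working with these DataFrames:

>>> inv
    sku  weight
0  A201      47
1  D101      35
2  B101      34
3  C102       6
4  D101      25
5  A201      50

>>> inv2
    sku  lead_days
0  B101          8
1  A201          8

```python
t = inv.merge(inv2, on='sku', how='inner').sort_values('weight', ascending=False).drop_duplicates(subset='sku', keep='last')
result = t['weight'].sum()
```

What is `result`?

merge on 'sku' (how='inner') → 3 rows:
    sku  weight  lead_days
0  A201      47          8
1  B101      34          8
2  A201      50          8
sort by weight descending:
    sku  weight  lead_days
2  A201      50          8
0  A201      47          8
1  B101      34          8
drop duplicate sku (keep=last):
    sku  weight  lead_days
0  A201      47          8
1  B101      34          8
Hence 81.

81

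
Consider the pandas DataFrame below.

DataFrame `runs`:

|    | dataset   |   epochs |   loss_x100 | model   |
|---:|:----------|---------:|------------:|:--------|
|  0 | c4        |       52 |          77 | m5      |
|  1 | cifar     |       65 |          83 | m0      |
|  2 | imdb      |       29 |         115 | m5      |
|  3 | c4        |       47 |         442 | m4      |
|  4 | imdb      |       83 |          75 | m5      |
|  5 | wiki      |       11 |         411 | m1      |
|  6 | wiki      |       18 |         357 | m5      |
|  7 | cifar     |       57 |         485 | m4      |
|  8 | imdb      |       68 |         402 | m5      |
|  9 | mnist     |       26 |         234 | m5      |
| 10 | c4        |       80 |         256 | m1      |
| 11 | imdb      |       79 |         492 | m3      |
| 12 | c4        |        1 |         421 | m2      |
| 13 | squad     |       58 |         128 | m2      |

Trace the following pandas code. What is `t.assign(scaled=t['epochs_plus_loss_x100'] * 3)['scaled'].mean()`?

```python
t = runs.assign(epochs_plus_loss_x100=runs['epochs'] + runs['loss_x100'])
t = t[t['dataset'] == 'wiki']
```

add column epochs_plus_loss_x100 = runs['epochs'] + runs['loss_x100']:
   dataset  epochs  loss_x100 model  epochs_plus_loss_x100
0       c4      52         77    m5                    129
1    cifar      65         83    m0                    148
2     imdb      29        115    m5                    144
3       c4      47        442    m4                    489
4     imdb      83         75    m5                    158
5     wiki      11        411    m1                    422
6     wiki      18        357    m5                    375
7    cifar      57        485    m4                    542
8     imdb      68        402    m5                    470
9    mnist      26        234    m5                    260
10      c4      80        256    m1                    336
11    imdb      79        492    m3                    571
12      c4       1        421    m2                    422
13   squad      58        128    m2                    186
filter rows where dataset == 'wiki':
  dataset  epochs  loss_x100 model  epochs_plus_loss_x100
5    wiki      11        411    m1                    422
6    wiki      18        357    m5                    375
add column scaled = t['epochs_plus_loss_x100'] * 3:
  dataset  epochs  loss_x100 model  epochs_plus_loss_x100  scaled
5    wiki      11        411    m1                    422    1266
6    wiki      18        357    m5                    375    1125
Taking the mean of column 'scaled' gives 1195.5.

1195.5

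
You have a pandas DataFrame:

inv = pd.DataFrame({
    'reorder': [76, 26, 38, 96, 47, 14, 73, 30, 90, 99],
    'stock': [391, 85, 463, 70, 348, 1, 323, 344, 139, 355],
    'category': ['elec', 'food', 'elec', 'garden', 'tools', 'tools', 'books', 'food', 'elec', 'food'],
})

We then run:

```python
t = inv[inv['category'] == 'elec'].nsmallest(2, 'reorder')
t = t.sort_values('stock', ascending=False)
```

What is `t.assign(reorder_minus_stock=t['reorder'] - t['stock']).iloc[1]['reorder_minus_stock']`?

-315

filter rows where category == 'elec':
   reorder  stock category
0       76    391     elec
2       38    463     elec
8       90    139     elec
take 2 rows with smallest reorder:
   reorder  stock category
2       38    463     elec
0       76    391     elec
sort by stock descending:
   reorder  stock category
2       38    463     elec
0       76    391     elec
add column reorder_minus_stock = t['reorder'] - t['stock']:
   reorder  stock category  reorder_minus_stock
2       38    463     elec                 -425
0       76    391     elec                 -315
Finally, value at position 1, column 'reorder_minus_stock' = -315.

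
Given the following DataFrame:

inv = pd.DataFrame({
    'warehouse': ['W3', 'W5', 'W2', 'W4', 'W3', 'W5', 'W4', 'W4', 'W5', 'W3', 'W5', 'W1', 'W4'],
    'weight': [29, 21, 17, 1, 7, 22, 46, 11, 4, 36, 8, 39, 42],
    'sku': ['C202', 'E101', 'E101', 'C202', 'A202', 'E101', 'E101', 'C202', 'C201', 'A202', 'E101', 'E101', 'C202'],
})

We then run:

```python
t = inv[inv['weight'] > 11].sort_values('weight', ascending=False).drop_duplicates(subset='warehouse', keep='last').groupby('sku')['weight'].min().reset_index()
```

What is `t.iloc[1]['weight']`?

filter rows where weight > 11:
   warehouse  weight   sku
0         W3      29  C202
1         W5      21  E101
2         W2      17  E101
5         W5      22  E101
6         W4      46  E101
9         W3      36  A202
11        W1      39  E101
12        W4      42  C202
sort by weight descending:
   warehouse  weight   sku
6         W4      46  E101
12        W4      42  C202
11        W1      39  E101
9         W3      36  A202
0         W3      29  C202
5         W5      22  E101
1         W5      21  E101
2         W2      17  E101
drop duplicate warehouse (keep=last):
   warehouse  weight   sku
12        W4      42  C202
11        W1      39  E101
0         W3      29  C202
1         W5      21  E101
2         W2      17  E101
group by sku, min of weight:
sku
C202    29
E101    17
Name: weight, dtype: int64
reset_index():
    sku  weight
0  C202      29
1  E101      17

17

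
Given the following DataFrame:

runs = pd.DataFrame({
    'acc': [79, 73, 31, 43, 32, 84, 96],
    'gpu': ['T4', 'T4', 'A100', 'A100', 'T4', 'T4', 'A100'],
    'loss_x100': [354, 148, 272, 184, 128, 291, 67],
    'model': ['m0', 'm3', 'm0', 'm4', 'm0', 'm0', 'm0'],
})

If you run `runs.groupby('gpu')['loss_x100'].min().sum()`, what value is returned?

group by gpu, min of loss_x100:
gpu
A100     67
T4      128
Name: loss_x100, dtype: int64
Taking the sum of the resulting series gives 195.

195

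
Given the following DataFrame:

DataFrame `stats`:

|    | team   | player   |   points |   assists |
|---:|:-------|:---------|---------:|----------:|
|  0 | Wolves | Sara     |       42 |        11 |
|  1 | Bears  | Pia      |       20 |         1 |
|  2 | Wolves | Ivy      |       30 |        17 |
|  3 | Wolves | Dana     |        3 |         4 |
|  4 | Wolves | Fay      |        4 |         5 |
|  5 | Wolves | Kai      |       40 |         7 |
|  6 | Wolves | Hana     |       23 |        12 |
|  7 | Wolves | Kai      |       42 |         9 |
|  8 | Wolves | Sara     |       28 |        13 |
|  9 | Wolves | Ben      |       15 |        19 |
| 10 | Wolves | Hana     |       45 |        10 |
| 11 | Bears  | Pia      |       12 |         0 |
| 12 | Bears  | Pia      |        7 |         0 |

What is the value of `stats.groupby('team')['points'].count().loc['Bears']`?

group by team, count of points:
team
Bears      3
Wolves    10
Name: points, dtype: int64
Reading off the value at index 'Bears', we get 3.

3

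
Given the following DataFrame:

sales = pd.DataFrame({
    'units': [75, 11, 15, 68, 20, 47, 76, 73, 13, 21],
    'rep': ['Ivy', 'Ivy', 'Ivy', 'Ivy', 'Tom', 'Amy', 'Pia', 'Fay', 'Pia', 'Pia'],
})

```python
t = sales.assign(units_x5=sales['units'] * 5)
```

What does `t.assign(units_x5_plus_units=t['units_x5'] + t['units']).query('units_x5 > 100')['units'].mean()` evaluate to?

60.0

add column units_x5 = sales['units'] * 5:
   units  rep  units_x5
0     75  Ivy       375
1     11  Ivy        55
2     15  Ivy        75
3     68  Ivy       340
4     20  Tom       100
5     47  Amy       235
6     76  Pia       380
7     73  Fay       365
8     13  Pia        65
9     21  Pia       105
add column units_x5_plus_units = t['units_x5'] + t['units']:
   units  rep  units_x5  units_x5_plus_units
0     75  Ivy       375                  450
1     11  Ivy        55                   66
2     15  Ivy        75                   90
3     68  Ivy       340                  408
4     20  Tom       100                  120
5     47  Amy       235                  282
6     76  Pia       380                  456
7     73  Fay       365                  438
8     13  Pia        65                   78
9     21  Pia       105                  126
filter rows where units_x5 > 100:
   units  rep  units_x5  units_x5_plus_units
0     75  Ivy       375                  450
3     68  Ivy       340                  408
5     47  Amy       235                  282
6     76  Pia       380                  456
7     73  Fay       365                  438
9     21  Pia       105                  126
So mean() = 60.0.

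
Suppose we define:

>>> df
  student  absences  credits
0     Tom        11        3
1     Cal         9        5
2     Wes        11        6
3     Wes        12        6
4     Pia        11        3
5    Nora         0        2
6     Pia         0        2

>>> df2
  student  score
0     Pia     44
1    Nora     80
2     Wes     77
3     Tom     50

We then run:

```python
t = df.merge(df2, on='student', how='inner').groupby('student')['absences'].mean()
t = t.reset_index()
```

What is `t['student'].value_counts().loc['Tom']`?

merge on 'student' (how='inner') → 6 rows:
  student  absences  credits  score
0     Tom        11        3     50
1     Wes        11        6     77
2     Wes        12        6     77
3     Pia        11        3     44
4    Nora         0        2     80
5     Pia         0        2     44
group by student, mean of absences:
student
Nora     0.0
Pia      5.5
Tom     11.0
Wes     11.5
Name: absences, dtype: float64
reset_index():
  student  absences
0    Nora       0.0
1     Pia       5.5
2     Tom      11.0
3     Wes      11.5
value_counts of student:
student
Nora    1
Pia     1
Tom     1
Wes     1
Name: count, dtype: int64
So loc['Tom'] = 1.

1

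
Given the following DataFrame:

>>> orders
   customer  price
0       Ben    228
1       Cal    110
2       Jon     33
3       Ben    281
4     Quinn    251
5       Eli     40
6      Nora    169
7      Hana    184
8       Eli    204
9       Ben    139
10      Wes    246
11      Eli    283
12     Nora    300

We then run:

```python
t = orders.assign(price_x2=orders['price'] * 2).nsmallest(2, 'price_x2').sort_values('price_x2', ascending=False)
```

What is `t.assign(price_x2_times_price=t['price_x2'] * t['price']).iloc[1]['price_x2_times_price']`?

2178

add column price_x2 = orders['price'] * 2:
   customer  price  price_x2
0       Ben    228       456
1       Cal    110       220
2       Jon     33        66
3       Ben    281       562
4     Quinn    251       502
5       Eli     40        80
6      Nora    169       338
7      Hana    184       368
8       Eli    204       408
9       Ben    139       278
10      Wes    246       492
11      Eli    283       566
12     Nora    300       600
take 2 rows with smallest price_x2:
  customer  price  price_x2
2      Jon     33        66
5      Eli     40        80
sort by price_x2 descending:
  customer  price  price_x2
5      Eli     40        80
2      Jon     33        66
add column price_x2_times_price = t['price_x2'] * t['price']:
  customer  price  price_x2  price_x2_times_price
5      Eli     40        80                  3200
2      Jon     33        66                  2178
Then the value at position 1, column 'price_x2_times_price': 2178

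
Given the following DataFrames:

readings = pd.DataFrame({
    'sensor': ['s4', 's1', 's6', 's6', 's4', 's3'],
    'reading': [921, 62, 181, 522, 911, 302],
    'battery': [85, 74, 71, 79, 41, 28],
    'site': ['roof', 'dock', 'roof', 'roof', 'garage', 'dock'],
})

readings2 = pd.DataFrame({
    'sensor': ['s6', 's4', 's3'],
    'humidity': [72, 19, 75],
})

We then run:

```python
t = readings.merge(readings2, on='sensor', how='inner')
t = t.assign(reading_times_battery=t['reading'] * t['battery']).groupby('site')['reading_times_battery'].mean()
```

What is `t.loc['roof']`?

merge on 'sensor' (how='inner') → 5 rows:
  sensor  reading  battery    site  humidity
0     s4      921       85    roof        19
1     s6      181       71    roof        72
2     s6      522       79    roof        72
3     s4      911       41  garage        19
4     s3      302       28    dock        75
add column reading_times_battery = t['reading'] * t['battery']:
  sensor  reading  battery    site  humidity  reading_times_battery
0     s4      921       85    roof        19                  78285
1     s6      181       71    roof        72                  12851
2     s6      522       79    roof        72                  41238
3     s4      911       41  garage        19                  37351
4     s3      302       28    dock        75                   8456
group by site, mean of reading_times_battery:
site
dock       8456.000000
garage    37351.000000
roof      44124.666667
Name: reading_times_battery, dtype: float64

44124.6666667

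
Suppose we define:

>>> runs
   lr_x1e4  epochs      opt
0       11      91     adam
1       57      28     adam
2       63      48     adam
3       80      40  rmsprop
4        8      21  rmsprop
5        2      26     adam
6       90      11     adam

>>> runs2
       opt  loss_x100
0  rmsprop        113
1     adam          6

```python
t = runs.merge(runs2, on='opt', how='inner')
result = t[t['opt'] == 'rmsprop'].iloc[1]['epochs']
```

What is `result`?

merge on 'opt' (how='inner') → 7 rows:
   lr_x1e4  epochs      opt  loss_x100
0       11      91     adam          6
1       57      28     adam          6
2       63      48     adam          6
3       80      40  rmsprop        113
4        8      21  rmsprop        113
5        2      26     adam          6
6       90      11     adam          6
filter rows where opt == 'rmsprop':
   lr_x1e4  epochs      opt  loss_x100
3       80      40  rmsprop        113
4        8      21  rmsprop        113

21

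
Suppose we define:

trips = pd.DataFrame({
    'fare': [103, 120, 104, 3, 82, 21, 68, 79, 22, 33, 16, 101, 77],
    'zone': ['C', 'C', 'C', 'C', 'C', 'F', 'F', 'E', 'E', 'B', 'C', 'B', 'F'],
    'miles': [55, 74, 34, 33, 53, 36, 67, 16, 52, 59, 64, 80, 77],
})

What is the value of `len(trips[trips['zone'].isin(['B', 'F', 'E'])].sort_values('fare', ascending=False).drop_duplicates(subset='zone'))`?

3

filter rows where zone in ['B', 'F', 'E']:
    fare zone  miles
5     21    F     36
6     68    F     67
7     79    E     16
8     22    E     52
9     33    B     59
11   101    B     80
12    77    F     77
sort by fare descending:
    fare zone  miles
11   101    B     80
7     79    E     16
12    77    F     77
6     68    F     67
9     33    B     59
8     22    E     52
5     21    F     36
drop duplicate zone (keep=first):
    fare zone  miles
11   101    B     80
7     79    E     16
12    77    F     77
Then the number of rows: 3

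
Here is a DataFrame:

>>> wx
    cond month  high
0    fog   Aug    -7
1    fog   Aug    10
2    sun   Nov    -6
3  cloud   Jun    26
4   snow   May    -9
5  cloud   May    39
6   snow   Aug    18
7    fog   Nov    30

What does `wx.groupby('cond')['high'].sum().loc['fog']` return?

33

group by cond, sum of high:
cond
cloud    65
fog      33
snow      9
sun      -6
Name: high, dtype: int64
value at index 'fog' → 33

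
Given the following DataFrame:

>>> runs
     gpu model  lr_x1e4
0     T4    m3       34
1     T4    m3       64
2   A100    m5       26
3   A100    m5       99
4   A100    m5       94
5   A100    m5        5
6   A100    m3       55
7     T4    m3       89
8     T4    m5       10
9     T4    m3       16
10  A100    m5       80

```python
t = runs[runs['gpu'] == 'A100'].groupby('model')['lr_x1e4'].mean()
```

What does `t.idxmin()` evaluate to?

filter rows where gpu == 'A100':
     gpu model  lr_x1e4
2   A100    m5       26
3   A100    m5       99
4   A100    m5       94
5   A100    m5        5
6   A100    m3       55
10  A100    m5       80
group by model, mean of lr_x1e4:
model
m3    55.0
m5    60.8
Name: lr_x1e4, dtype: float64

m3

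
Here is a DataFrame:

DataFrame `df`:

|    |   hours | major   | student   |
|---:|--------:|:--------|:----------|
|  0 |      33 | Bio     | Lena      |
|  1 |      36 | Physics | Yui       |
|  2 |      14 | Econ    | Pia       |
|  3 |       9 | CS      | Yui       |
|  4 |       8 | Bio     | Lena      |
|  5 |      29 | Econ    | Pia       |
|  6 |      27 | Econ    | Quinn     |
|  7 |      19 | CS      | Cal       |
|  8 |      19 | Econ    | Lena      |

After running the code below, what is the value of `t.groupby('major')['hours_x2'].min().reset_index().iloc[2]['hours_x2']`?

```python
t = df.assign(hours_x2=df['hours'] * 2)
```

add column hours_x2 = df['hours'] * 2:
   hours    major student  hours_x2
0     33      Bio    Lena        66
1     36  Physics     Yui        72
2     14     Econ     Pia        28
3      9       CS     Yui        18
4      8      Bio    Lena        16
5     29     Econ     Pia        58
6     27     Econ   Quinn        54
7     19       CS     Cal        38
8     19     Econ    Lena        38
group by major, min of hours_x2:
major
Bio        16
CS         18
Econ       28
Physics    72
Name: hours_x2, dtype: int64
reset_index():
     major  hours_x2
0      Bio        16
1       CS        18
2     Econ        28
3  Physics        72

28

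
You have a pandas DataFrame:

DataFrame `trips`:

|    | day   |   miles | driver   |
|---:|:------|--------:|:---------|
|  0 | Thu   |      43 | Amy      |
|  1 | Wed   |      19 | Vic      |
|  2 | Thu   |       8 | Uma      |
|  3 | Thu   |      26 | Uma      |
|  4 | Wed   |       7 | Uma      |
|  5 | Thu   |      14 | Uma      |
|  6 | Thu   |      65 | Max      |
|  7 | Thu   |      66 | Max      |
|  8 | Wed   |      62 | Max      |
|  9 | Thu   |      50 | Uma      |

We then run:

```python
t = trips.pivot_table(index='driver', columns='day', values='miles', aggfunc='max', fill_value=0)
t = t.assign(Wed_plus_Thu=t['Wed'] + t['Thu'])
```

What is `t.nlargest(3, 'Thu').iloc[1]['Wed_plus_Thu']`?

pivot: rows=driver, cols=day, max(miles):
day     Thu  Wed
driver          
Amy      43    0
Max      66   62
Uma      50    7
Vic       0   19
add column Wed_plus_Thu = t['Wed'] + t['Thu']:
day     Thu  Wed  Wed_plus_Thu
driver                        
Amy      43    0            43
Max      66   62           128
Uma      50    7            57
Vic       0   19            19
take 3 rows with largest Thu:
day     Thu  Wed  Wed_plus_Thu
driver                        
Max      66   62           128
Uma      50    7            57
Amy      43    0            43
Finally, value at position 1, column 'Wed_plus_Thu' = 57.

57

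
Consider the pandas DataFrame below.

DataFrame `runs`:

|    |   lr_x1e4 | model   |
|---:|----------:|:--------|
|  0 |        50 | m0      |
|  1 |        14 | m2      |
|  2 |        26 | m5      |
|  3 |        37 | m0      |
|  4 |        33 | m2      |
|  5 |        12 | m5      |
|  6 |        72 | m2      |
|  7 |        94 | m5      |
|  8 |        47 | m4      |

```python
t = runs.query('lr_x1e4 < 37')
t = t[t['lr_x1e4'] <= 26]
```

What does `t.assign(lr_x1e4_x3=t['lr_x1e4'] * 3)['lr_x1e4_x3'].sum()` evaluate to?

156

filter rows where lr_x1e4 < 37:
   lr_x1e4 model
1       14    m2
2       26    m5
4       33    m2
5       12    m5
filter rows where lr_x1e4 <= 26:
   lr_x1e4 model
1       14    m2
2       26    m5
5       12    m5
add column lr_x1e4_x3 = t['lr_x1e4'] * 3:
   lr_x1e4 model  lr_x1e4_x3
1       14    m2          42
2       26    m5          78
5       12    m5          36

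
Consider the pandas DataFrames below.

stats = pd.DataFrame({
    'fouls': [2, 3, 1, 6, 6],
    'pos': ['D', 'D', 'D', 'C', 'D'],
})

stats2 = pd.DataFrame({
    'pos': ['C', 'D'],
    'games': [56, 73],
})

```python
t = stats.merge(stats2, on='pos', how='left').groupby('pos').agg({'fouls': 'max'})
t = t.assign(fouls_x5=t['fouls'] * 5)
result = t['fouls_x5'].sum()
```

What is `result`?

merge on 'pos' (how='left') → 5 rows:
   fouls pos  games
0      2   D     73
1      3   D     73
2      1   D     73
3      6   C     56
4      6   D     73
group by pos, max of fouls:
     fouls
pos       
C        6
D        6
add column fouls_x5 = t['fouls'] * 5:
     fouls  fouls_x5
pos                 
C        6        30
D        6        30

60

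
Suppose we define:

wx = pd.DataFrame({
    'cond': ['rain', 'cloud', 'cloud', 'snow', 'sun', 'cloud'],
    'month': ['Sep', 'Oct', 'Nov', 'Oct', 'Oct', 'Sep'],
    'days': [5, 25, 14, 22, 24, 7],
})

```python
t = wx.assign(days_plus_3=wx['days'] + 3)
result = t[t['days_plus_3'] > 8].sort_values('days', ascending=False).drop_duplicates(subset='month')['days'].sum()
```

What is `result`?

add column days_plus_3 = wx['days'] + 3:
    cond month  days  days_plus_3
0   rain   Sep     5            8
1  cloud   Oct    25           28
2  cloud   Nov    14           17
3   snow   Oct    22           25
4    sun   Oct    24           27
5  cloud   Sep     7           10
filter rows where days_plus_3 > 8:
    cond month  days  days_plus_3
1  cloud   Oct    25           28
2  cloud   Nov    14           17
3   snow   Oct    22           25
4    sun   Oct    24           27
5  cloud   Sep     7           10
sort by days descending:
    cond month  days  days_plus_3
1  cloud   Oct    25           28
4    sun   Oct    24           27
3   snow   Oct    22           25
2  cloud   Nov    14           17
5  cloud   Sep     7           10
drop duplicate month (keep=first):
    cond month  days  days_plus_3
1  cloud   Oct    25           28
2  cloud   Nov    14           17
5  cloud   Sep     7           10

46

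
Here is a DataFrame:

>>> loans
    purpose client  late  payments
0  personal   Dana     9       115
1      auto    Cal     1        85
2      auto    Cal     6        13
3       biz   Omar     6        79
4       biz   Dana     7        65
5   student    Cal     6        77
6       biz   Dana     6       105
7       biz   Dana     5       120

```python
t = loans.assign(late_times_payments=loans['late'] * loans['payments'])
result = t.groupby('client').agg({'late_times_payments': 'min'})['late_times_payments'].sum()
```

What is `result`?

add column late_times_payments = loans['late'] * loans['payments']:
    purpose client  late  payments  late_times_payments
0  personal   Dana     9       115                 1035
1      auto    Cal     1        85                   85
2      auto    Cal     6        13                   78
3       biz   Omar     6        79                  474
4       biz   Dana     7        65                  455
5   student    Cal     6        77                  462
6       biz   Dana     6       105                  630
7       biz   Dana     5       120                  600
group by client, min of late_times_payments:
        late_times_payments
client                     
Cal                      78
Dana                    455
Omar                    474
So sum() = 1007.

1007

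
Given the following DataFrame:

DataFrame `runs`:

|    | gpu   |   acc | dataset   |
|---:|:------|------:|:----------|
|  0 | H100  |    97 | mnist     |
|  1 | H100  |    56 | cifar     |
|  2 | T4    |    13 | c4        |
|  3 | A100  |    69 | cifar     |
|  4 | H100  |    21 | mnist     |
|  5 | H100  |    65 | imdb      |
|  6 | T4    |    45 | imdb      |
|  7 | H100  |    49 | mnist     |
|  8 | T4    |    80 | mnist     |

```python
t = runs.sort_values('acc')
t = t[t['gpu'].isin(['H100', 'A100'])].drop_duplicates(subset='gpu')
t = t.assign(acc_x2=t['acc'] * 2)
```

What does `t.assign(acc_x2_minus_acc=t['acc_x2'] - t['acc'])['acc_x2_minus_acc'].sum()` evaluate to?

90

sort by acc:
    gpu  acc dataset
2    T4   13      c4
4  H100   21   mnist
6    T4   45    imdb
7  H100   49   mnist
1  H100   56   cifar
5  H100   65    imdb
3  A100   69   cifar
8    T4   80   mnist
0  H100   97   mnist
filter rows where gpu in ['H100', 'A100']:
    gpu  acc dataset
4  H100   21   mnist
7  H100   49   mnist
1  H100   56   cifar
5  H100   65    imdb
3  A100   69   cifar
0  H100   97   mnist
drop duplicate gpu (keep=first):
    gpu  acc dataset
4  H100   21   mnist
3  A100   69   cifar
add column acc_x2 = t['acc'] * 2:
    gpu  acc dataset  acc_x2
4  H100   21   mnist      42
3  A100   69   cifar     138
add column acc_x2_minus_acc = t['acc_x2'] - t['acc']:
    gpu  acc dataset  acc_x2  acc_x2_minus_acc
4  H100   21   mnist      42                21
3  A100   69   cifar     138                69
So sum() = 90.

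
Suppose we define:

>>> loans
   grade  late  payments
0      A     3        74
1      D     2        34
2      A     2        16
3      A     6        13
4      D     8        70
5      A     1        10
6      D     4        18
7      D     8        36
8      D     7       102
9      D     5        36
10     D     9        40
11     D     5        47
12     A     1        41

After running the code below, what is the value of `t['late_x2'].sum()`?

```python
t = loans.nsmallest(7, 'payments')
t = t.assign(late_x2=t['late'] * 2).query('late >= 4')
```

46

take 7 rows with smallest payments:
  grade  late  payments
5     A     1        10
3     A     6        13
2     A     2        16
6     D     4        18
1     D     2        34
7     D     8        36
9     D     5        36
add column late_x2 = t['late'] * 2:
  grade  late  payments  late_x2
5     A     1        10        2
3     A     6        13       12
2     A     2        16        4
6     D     4        18        8
1     D     2        34        4
7     D     8        36       16
9     D     5        36       10
filter rows where late >= 4:
  grade  late  payments  late_x2
3     A     6        13       12
6     D     4        18        8
7     D     8        36       16
9     D     5        36       10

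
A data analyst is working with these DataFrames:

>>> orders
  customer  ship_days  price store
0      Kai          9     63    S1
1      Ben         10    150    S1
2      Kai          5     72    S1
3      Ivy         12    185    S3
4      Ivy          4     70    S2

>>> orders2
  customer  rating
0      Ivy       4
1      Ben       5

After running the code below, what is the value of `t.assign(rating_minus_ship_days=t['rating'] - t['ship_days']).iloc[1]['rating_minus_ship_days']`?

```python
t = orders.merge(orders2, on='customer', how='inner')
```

-8

merge on 'customer' (how='inner') → 3 rows:
  customer  ship_days  price store  rating
0      Ben         10    150    S1       5
1      Ivy         12    185    S3       4
2      Ivy          4     70    S2       4
add column rating_minus_ship_days = t['rating'] - t['ship_days']:
  customer  ship_days  price store  rating  rating_minus_ship_days
0      Ben         10    150    S1       5                      -5
1      Ivy         12    185    S3       4                      -8
2      Ivy          4     70    S2       4                       0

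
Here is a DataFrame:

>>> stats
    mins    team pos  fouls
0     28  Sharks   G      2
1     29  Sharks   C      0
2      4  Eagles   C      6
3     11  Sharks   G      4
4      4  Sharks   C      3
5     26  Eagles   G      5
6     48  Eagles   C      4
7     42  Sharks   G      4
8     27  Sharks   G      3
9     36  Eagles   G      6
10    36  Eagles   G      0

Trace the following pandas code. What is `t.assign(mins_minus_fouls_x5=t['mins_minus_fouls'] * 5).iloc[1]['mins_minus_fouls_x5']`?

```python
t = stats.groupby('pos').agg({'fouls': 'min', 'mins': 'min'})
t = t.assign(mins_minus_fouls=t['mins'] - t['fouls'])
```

group by pos: min(fouls), min(mins):
     fouls  mins
pos             
C        0     4
G        0    11
add column mins_minus_fouls = t['mins'] - t['fouls']:
     fouls  mins  mins_minus_fouls
pos                               
C        0     4                 4
G        0    11                11
add column mins_minus_fouls_x5 = t['mins_minus_fouls'] * 5:
     fouls  mins  mins_minus_fouls  mins_minus_fouls_x5
pos                                                    
C        0     4                 4                   20
G        0    11                11                   55

55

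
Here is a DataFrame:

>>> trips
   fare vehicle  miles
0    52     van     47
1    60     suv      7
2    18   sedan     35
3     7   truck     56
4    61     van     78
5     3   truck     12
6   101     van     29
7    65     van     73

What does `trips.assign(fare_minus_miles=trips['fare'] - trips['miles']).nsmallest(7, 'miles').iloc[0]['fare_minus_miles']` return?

53

add column fare_minus_miles = trips['fare'] - trips['miles']:
   fare vehicle  miles  fare_minus_miles
0    52     van     47                 5
1    60     suv      7                53
2    18   sedan     35               -17
3     7   truck     56               -49
4    61     van     78               -17
5     3   truck     12                -9
6   101     van     29                72
7    65     van     73                -8
take 7 rows with smallest miles:
   fare vehicle  miles  fare_minus_miles
1    60     suv      7                53
5     3   truck     12                -9
6   101     van     29                72
2    18   sedan     35               -17
0    52     van     47                 5
3     7   truck     56               -49
7    65     van     73                -8
Finally, value at position 0, column 'fare_minus_miles' = 53.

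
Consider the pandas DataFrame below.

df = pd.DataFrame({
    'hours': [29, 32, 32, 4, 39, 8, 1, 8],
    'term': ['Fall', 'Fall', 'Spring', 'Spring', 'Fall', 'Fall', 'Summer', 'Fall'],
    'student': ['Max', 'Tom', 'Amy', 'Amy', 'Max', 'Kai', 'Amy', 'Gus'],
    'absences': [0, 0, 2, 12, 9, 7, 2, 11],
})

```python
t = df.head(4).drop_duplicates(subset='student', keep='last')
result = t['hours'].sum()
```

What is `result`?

65

take first 4 rows:
   hours    term student  absences
0     29    Fall     Max         0
1     32    Fall     Tom         0
2     32  Spring     Amy         2
3      4  Spring     Amy        12
drop duplicate student (keep=last):
   hours    term student  absences
0     29    Fall     Max         0
1     32    Fall     Tom         0
3      4  Spring     Amy        12
Hence 65.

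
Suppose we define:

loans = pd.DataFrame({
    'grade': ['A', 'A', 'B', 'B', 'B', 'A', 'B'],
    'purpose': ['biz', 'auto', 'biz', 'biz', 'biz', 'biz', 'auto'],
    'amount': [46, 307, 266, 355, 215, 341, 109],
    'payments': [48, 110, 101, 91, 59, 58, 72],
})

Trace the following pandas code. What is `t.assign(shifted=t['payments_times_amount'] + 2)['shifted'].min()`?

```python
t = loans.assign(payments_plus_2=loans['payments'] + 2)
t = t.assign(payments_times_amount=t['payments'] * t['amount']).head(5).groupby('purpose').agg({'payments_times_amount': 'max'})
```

add column payments_plus_2 = loans['payments'] + 2:
  grade purpose  amount  payments  payments_plus_2
0     A     biz      46        48               50
1     A    auto     307       110              112
2     B     biz     266       101              103
3     B     biz     355        91               93
4     B     biz     215        59               61
5     A     biz     341        58               60
6     B    auto     109        72               74
add column payments_times_amount = t['payments'] * t['amount']:
  grade purpose  amount  payments  payments_plus_2  payments_times_amount
0     A     biz      46        48               50                   2208
1     A    auto     307       110              112                  33770
2     B     biz     266       101              103                  26866
3     B     biz     355        91               93                  32305
4     B     biz     215        59               61                  12685
5     A     biz     341        58               60                  19778
6     B    auto     109        72               74                   7848
take first 5 rows:
  grade purpose  amount  payments  payments_plus_2  payments_times_amount
0     A     biz      46        48               50                   2208
1     A    auto     307       110              112                  33770
2     B     biz     266       101              103                  26866
3     B     biz     355        91               93                  32305
4     B     biz     215        59               61                  12685
group by purpose, max of payments_times_amount:
         payments_times_amount
purpose                       
auto                     33770
biz                      32305
add column shifted = t['payments_times_amount'] + 2:
         payments_times_amount  shifted
purpose                                
auto                     33770    33772
biz                      32305    32307
The min of column 'shifted' is 32307.

32307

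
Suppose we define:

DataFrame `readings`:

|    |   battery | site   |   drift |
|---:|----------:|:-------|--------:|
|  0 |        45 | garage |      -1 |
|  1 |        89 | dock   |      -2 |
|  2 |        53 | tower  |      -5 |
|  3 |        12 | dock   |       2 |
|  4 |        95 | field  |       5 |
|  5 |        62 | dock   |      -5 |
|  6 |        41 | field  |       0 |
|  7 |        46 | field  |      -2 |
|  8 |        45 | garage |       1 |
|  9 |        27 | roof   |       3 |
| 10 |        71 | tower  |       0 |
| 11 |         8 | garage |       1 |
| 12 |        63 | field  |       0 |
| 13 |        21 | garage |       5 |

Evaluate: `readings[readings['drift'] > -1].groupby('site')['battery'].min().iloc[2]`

8

filter rows where drift > -1:
    battery    site  drift
3        12    dock      2
4        95   field      5
6        41   field      0
8        45  garage      1
9        27    roof      3
10       71   tower      0
11        8  garage      1
12       63   field      0
13       21  garage      5
group by site, min of battery:
site
dock      12
field     41
garage     8
roof      27
tower     71
Name: battery, dtype: int64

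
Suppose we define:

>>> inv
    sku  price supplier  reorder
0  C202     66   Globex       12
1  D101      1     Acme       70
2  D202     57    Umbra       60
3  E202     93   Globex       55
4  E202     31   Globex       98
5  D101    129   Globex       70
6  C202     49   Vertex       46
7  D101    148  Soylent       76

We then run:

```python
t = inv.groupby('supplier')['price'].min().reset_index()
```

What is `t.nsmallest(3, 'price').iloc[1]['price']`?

group by supplier, min of price:
supplier
Acme         1
Globex      31
Soylent    148
Umbra       57
Vertex      49
Name: price, dtype: int64
reset_index():
  supplier  price
0     Acme      1
1   Globex     31
2  Soylent    148
3    Umbra     57
4   Vertex     49
take 3 rows with smallest price:
  supplier  price
0     Acme      1
1   Globex     31
4   Vertex     49
value at position 1, column 'price' → 31

31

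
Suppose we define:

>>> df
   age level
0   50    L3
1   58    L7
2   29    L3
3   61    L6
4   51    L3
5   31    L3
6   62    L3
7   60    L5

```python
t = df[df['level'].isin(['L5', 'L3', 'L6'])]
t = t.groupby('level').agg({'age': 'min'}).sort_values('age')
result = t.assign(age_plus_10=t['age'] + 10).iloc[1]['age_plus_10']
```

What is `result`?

filter rows where level in ['L5', 'L3', 'L6']:
   age level
0   50    L3
2   29    L3
3   61    L6
4   51    L3
5   31    L3
6   62    L3
7   60    L5
group by level, min of age:
       age
level     
L3      29
L5      60
L6      61
sort by age:
       age
level     
L3      29
L5      60
L6      61
add column age_plus_10 = t['age'] + 10:
       age  age_plus_10
level                  
L3      29           39
L5      60           70
L6      61           71
Finally, value at position 1, column 'age_plus_10' = 70.

70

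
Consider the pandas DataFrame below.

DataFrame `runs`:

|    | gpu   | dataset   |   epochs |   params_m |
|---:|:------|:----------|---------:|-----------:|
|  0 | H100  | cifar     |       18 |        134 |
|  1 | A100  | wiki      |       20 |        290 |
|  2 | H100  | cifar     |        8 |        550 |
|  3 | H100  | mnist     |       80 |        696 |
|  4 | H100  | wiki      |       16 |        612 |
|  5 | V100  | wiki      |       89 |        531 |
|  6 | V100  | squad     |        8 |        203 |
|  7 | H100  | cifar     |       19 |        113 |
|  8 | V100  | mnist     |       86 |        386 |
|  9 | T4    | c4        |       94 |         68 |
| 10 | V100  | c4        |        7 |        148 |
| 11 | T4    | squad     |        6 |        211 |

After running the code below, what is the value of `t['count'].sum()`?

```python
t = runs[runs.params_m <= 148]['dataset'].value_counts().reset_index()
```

4

filter rows where params_m <= 148:
     gpu dataset  epochs  params_m
0   H100   cifar      18       134
7   H100   cifar      19       113
9     T4      c4      94        68
10  V100      c4       7       148
value_counts of dataset:
dataset
cifar    2
c4       2
Name: count, dtype: int64
reset_index():
  dataset  count
0   cifar      2
1      c4      2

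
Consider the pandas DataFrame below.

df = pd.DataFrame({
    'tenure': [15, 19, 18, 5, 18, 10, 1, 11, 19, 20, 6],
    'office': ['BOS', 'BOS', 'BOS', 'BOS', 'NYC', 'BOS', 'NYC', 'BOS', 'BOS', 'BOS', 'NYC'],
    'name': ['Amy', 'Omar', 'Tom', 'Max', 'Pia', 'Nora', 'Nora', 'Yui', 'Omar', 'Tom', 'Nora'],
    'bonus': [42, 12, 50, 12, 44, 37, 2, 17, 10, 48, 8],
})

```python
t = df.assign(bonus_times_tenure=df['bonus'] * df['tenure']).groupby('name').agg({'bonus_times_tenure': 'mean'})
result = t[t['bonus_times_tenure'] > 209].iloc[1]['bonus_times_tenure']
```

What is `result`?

add column bonus_times_tenure = df['bonus'] * df['tenure']:
    tenure office  name  bonus  bonus_times_tenure
0       15    BOS   Amy     42                 630
1       19    BOS  Omar     12                 228
2       18    BOS   Tom     50                 900
3        5    BOS   Max     12                  60
4       18    NYC   Pia     44                 792
5       10    BOS  Nora     37                 370
6        1    NYC  Nora      2                   2
7       11    BOS   Yui     17                 187
8       19    BOS  Omar     10                 190
9       20    BOS   Tom     48                 960
10       6    NYC  Nora      8                  48
group by name, mean of bonus_times_tenure:
      bonus_times_tenure
name                    
Amy                630.0
Max                 60.0
Nora               140.0
Omar               209.0
Pia                792.0
Tom                930.0
Yui                187.0
filter rows where bonus_times_tenure > 209:
      bonus_times_tenure
name                    
Amy                630.0
Pia                792.0
Tom                930.0

792.0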